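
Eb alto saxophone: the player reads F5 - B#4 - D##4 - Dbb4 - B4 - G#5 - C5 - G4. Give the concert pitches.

Ab4 D#4 F##3 Fbb3 D4 B4 Eb4 Bb3

Written C4 on the Eb alto saxophone sounds as Eb3, a major sixth lower; apply that shift to every note.
F5 to Ab4
B#4 to D#4
D##4 to F##3
Dbb4 to Fbb3
B4 to D4
G#5 to B4
C5 to Eb4
G4 to Bb3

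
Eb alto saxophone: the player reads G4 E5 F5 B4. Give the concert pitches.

Bb3 G4 Ab4 D4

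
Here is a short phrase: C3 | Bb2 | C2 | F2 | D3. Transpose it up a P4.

F3 Eb3 F2 Bb2 G3

C3: a fourth up reaches F, and 5 semitones makes it F3.
A perfect fourth up from Bb2 gives Eb3.
C2 up a perfect fourth is F2.
F2: a fourth up reaches B, and 5 semitones makes it Bb2.
A perfect fourth up from D3 gives G3.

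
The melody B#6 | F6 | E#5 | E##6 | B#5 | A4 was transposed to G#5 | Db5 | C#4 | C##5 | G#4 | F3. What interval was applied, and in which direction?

From B#6 to G#5 is 10 letter names — a tenth of some quality.
G#5 to B#6 is 16 semitones, which makes it a major tenth; the second version is lower, so the direction is down.
Checking another pair — A4 → F3 — gives the same interval.

down a major tenth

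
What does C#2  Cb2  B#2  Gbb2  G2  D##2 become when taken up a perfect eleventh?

F#3 Fb3 E#4 Cbb4 C4 G##3

C#2 up a perfect eleventh is F#3.
Cb2: an eleventh up reaches F, and 17 semitones makes it Fb3.
B#2 up a perfect eleventh is E#4.
Gbb2 up a perfect eleventh is Cbb4.
A perfect eleventh up from G2 gives C4.
D##2: an eleventh up reaches G, and 17 semitones makes it G##3.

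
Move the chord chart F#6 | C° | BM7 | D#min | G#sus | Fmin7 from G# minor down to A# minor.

G#6 D° C#M7 E#min A#sus Gmin7

G# minor down to A# minor is a minor seventh; each chord root moves by that interval while the quality stays the same.
F#6: root F# down a minor seventh → G#, giving G#6.
C°: root C down a minor seventh → D, giving D°.
BM7: root B down a minor seventh → C#, giving C#M7.
D#min: root D# down a minor seventh → E#, giving E#min.
G#sus: root G# down a minor seventh → A#, giving A#sus.
Fmin7: root F down a minor seventh → G, giving Gmin7.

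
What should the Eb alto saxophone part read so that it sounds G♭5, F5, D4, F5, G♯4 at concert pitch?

Eb6 D6 B4 D6 E#5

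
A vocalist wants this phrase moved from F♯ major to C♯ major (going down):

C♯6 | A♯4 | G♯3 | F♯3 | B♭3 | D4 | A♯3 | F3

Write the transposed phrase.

G#5 E#4 D#3 C#3 F3 A3 E#3 C3

From F♯ down to C♯ is a perfect fourth; apply that to each pitch.
C#6 becomes G#5
A#4 becomes E#4
G#3 becomes D#3
F#3 becomes C#3
Bb3 becomes F3
D4 becomes A3
A#3 becomes E#3
F3 becomes C3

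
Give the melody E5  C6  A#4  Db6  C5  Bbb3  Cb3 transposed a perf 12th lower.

A3 F4 D#3 Gb4 F3 Ebb2 Fb1

E5 to A3
C6 to F4
A#4 to D#3
Db6 to Gb4
C5 to F3
Bbb3 to Ebb2
Cb3 to Fb1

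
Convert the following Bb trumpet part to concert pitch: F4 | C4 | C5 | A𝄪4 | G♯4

Written C4 on the Bb trumpet sounds as Bb3, a major second lower; apply that shift to every note.
F4 -> Eb4
C4 -> Bb3
C5 -> Bb4
A##4 -> G##4
G#4 -> F#4

Eb4 Bb3 Bb4 G##4 F#4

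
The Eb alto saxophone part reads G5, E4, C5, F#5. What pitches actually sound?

Bb4 G3 Eb4 A4

Written C4 on the Eb alto saxophone sounds as Eb3, a major sixth lower; apply that shift to every note.
G5 becomes Bb4
E4 becomes G3
C5 becomes Eb4
F#5 becomes A4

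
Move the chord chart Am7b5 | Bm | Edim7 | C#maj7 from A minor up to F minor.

A minor up to F minor is a minor sixth; each chord root moves by that interval while the quality stays the same.
Am7b5: root A up a minor sixth → F, giving Fm7b5.
Bm: root B up a minor sixth → G, giving Gm.
Edim7: root E up a minor sixth → C, giving Cdim7.
C#maj7: root C# up a minor sixth → A, giving Amaj7.

Fm7b5 Gm Cdim7 Amaj7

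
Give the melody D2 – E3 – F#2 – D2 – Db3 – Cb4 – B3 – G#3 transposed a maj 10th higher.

D2 -> F#3
E3 -> G#4
F#2 -> A#3
D2 -> F#3
Db3 -> F4
Cb4 -> Eb5
B3 -> D#5
G#3 -> B#4

F#3 G#4 A#3 F#3 F4 Eb5 D#5 B#4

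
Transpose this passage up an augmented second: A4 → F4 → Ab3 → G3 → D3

A4: a second up reaches B, and 3 semitones makes it B#4.
F4 up an augmented second is G#4.
Ab3 up an augmented second is B3.
An augmented second up from G3 gives A#3.
An augmented second up from D3 gives E#3.

B#4 G#4 B3 A#3 E#3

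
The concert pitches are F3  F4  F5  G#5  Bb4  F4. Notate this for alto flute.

Written C4 sounds as G3 on the alto flute, so concert pitches are written a perfect fourth up.
F3 -> Bb3
F4 -> Bb4
F5 -> Bb5
G#5 -> C#6
Bb4 -> Eb5
F4 -> Bb4

Bb3 Bb4 Bb5 C#6 Eb5 Bb4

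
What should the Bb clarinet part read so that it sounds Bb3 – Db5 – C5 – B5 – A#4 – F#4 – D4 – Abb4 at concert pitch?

C4 Eb5 D5 C#6 B#4 G#4 E4 Bbb4

The Bb clarinet sounds a major second below written, so the written part must be a major second above concert — transpose each note up.
Bb3 -> C4
Db5 -> Eb5
C5 -> D5
B5 -> C#6
A#4 -> B#4
F#4 -> G#4
D4 -> E4
Abb4 -> Bbb4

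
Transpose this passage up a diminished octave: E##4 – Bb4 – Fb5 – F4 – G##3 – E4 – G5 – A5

E#5 Bbb5 Fbb6 Fb5 G#4 Eb5 Gb6 Ab6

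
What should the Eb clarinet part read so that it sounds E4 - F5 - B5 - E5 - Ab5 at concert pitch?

C#4 D5 G#5 C#5 F5

Written C4 sounds as Eb4 on the Eb clarinet, so concert pitches are written a minor third down.
E4 → C#4
F5 → D5
B5 → G#5
E5 → C#5
Ab5 → F5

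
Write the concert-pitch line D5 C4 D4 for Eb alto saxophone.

B5 A4 B4

Written C4 sounds as Eb3 on the Eb alto saxophone, so concert pitches are written a major sixth up.
D5 becomes B5
C4 becomes A4
D4 becomes B4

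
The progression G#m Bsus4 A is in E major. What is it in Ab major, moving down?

Cm Ebsus4 Db

E major down to Ab major is an augmented fifth; each chord root moves by that interval while the quality stays the same.
G#m: root G# down an augmented fifth → C, giving Cm.
Bsus4: root B down an augmented fifth → Eb, giving Ebsus4.
A: root A down an augmented fifth → Db, giving Db.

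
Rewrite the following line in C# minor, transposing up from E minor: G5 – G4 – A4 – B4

E6 E5 F#5 G#5

E minor to C# minor up is a major sixth, so every note moves up by that interval.
G5 gives E6
G4 gives E5
A4 gives F#5
B4 gives G#5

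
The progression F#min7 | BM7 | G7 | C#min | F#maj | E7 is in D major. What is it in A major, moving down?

C#min7 F#M7 D7 G#min C#maj B7

D major down to A major is a perfect fourth; each chord root moves by that interval while the quality stays the same.
F#min7: root F# down a perfect fourth → C#, giving C#min7.
BM7: root B down a perfect fourth → F#, giving F#M7.
G7: root G down a perfect fourth → D, giving D7.
C#min: root C# down a perfect fourth → G#, giving G#min.
F#maj: root F# down a perfect fourth → C#, giving C#maj.
E7: root E down a perfect fourth → B, giving B7.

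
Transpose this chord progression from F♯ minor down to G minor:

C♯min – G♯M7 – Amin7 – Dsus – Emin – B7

Dmin AM7 Bbmin7 Ebsus Fmin C7

F♯ minor down to G minor is a major seventh; each chord root moves by that interval while the quality stays the same.
C♯min: root C♯ down a major seventh → D, giving Dmin.
G♯M7: root G♯ down a major seventh → A, giving AM7.
Amin7: root A down a major seventh → Bb, giving Bbmin7.
Dsus: root D down a major seventh → Eb, giving Ebsus.
Emin: root E down a major seventh → F, giving Fmin.
B7: root B down a major seventh → C, giving C7.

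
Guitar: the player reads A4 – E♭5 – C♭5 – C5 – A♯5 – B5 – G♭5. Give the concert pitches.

A3 Eb4 Cb4 C4 A#4 B4 Gb4

The guitar sounds a perfect octave below written, so transpose each written note down a perfect octave.
A4 gives A3
Eb5 gives Eb4
Cb5 gives Cb4
C5 gives C4
A#5 gives A#4
B5 gives B4
Gb5 gives Gb4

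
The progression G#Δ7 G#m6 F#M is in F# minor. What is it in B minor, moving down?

C#Δ7 C#m6 BM

F# minor down to B minor is a perfect fifth; each chord root moves by that interval while the quality stays the same.
G#Δ7: root G# down a perfect fifth → C#, giving C#Δ7.
G#m6: root G# down a perfect fifth → C#, giving C#m6.
F#M: root F# down a perfect fifth → B, giving BM.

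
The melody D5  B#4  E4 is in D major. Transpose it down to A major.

A4 F##4 B3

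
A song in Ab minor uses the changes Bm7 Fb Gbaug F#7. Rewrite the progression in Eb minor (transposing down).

F#m7 Cb Dbaug C#7

Ab minor down to Eb minor is a perfect fourth; each chord root moves by that interval while the quality stays the same.
Bm7: root B down a perfect fourth → F#, giving F#m7.
Fb: root Fb down a perfect fourth → Cb, giving Cb.
Gbaug: root Gb down a perfect fourth → Db, giving Dbaug.
F#7: root F# down a perfect fourth → C#, giving C#7.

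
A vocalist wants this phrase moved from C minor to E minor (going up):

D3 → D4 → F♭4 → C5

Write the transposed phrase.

From C up to E is a major third; apply that to each pitch.
D3 becomes F#3
D4 becomes F#4
Fb4 becomes Ab4
C5 becomes E5

F#3 F#4 Ab4 E5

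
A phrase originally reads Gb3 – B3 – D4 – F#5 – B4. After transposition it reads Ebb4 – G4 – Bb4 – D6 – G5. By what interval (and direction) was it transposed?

up a minor sixth

From Gb3 to Ebb4 is 6 letter names — a sixth of some quality.
Gb3 to Ebb4 is 8 semitones, which makes it a minor sixth; the second version is higher, so the direction is up.
Checking another pair — B4 → G5 — gives the same interval.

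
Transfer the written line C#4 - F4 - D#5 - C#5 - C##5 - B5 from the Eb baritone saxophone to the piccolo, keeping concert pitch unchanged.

First find concert pitch: the Eb baritone saxophone sounds a major thirteenth below written, so C#4 F4 D#5 C#5 C##5 B5 sounds E2 Ab2 F#3 E3 E#3 D4.
Then write for piccolo: it sounds a perfect octave above written, so the part must be a perfect octave below concert.
E2 → E1
Ab2 → Ab1
F#3 → F#2
E3 → E2
E#3 → E#2
D4 → D3

E1 Ab1 F#2 E2 E#2 D3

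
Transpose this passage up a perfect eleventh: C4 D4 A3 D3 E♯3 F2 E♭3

F5 G5 D5 G4 A#4 Bb3 Ab4

C4 -> F5
D4 -> G5
A3 -> D5
D3 -> G4
E#3 -> A#4
F2 -> Bb3
Eb3 -> Ab4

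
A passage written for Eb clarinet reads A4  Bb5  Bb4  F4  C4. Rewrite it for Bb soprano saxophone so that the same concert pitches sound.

D5 Eb6 Eb5 Bb4 F4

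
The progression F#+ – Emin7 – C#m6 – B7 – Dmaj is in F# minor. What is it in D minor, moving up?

F# minor up to D minor is a minor sixth; each chord root moves by that interval while the quality stays the same.
F#+: root F# up a minor sixth → D, giving D+.
Emin7: root E up a minor sixth → C, giving Cmin7.
C#m6: root C# up a minor sixth → A, giving Am6.
B7: root B up a minor sixth → G, giving G7.
Dmaj: root D up a minor sixth → Bb, giving Bbmaj.

D+ Cmin7 Am6 G7 Bbmaj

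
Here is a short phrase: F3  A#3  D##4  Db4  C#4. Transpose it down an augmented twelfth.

F3 gives Bbb1
A#3 gives D2
D##4 gives G#2
Db4 gives Gbb2
C#4 gives F2

Bbb1 D2 G#2 Gbb2 F2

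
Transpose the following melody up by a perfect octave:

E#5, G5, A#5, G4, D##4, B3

E#5 up a perfect octave is E#6.
G5 up a perfect octave is G6.
A perfect octave up from A#5 gives A#6.
G4 up a perfect octave is G5.
A perfect octave up from D##4 gives D##5.
A perfect octave up from B3 gives B4.

E#6 G6 A#6 G5 D##5 B4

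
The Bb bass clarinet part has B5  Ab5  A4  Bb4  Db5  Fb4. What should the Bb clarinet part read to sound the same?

B4 Ab4 A3 Bb3 Db4 Fb3

First find concert pitch: the Bb bass clarinet sounds a major ninth below written, so B5 Ab5 A4 Bb4 Db5 Fb4 sounds A4 Gb4 G3 Ab3 Cb4 Ebb3.
Then write for Bb clarinet: it sounds a major second below written, so the part must be a major second above concert.
A4 → B4
Gb4 → Ab4
G3 → A3
Ab3 → Bb3
Cb4 → Db4
Ebb3 → Fb3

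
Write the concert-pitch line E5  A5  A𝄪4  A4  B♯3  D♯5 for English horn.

The English horn sounds a perfect fifth below written, so the written part must be a perfect fifth above concert — transpose each note up.
E5 becomes B5
A5 becomes E6
A##4 becomes E##5
A4 becomes E5
B#3 becomes F##4
D#5 becomes A#5

B5 E6 E##5 E5 F##4 A#5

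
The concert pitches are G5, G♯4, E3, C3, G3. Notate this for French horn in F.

D6 D#5 B3 G3 D4

Written C4 sounds as F3 on the French horn in F, so concert pitches are written a perfect fifth up.
G5 -> D6
G#4 -> D#5
E3 -> B3
C3 -> G3
G3 -> D4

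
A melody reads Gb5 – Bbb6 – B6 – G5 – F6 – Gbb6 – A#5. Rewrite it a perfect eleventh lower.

Db4 Fb5 F#5 D4 C5 Dbb5 E#4

Gb5 -> Db4
Bbb6 -> Fb5
B6 -> F#5
G5 -> D4
F6 -> C5
Gbb6 -> Dbb5
A#5 -> E#4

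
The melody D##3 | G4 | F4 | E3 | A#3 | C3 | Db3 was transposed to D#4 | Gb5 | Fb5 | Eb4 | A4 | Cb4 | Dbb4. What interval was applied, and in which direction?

up a diminished octave

From D##3 to D#4 is 8 letter names — an octave of some quality.
D##3 to D#4 is 11 semitones, which makes it a diminished octave; the second version is higher, so the direction is up.
Checking another pair — Db3 → Dbb4 — gives the same interval.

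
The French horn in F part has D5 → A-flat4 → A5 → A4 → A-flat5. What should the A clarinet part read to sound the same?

Bb4 Fb4 F5 F4 Fb5

First find concert pitch: the French horn in F sounds a perfect fifth below written, so D5 A-flat4 A5 A4 A-flat5 sounds G4 Db4 D5 D4 Db5.
Then write for A clarinet: it sounds a minor third below written, so the part must be a minor third above concert.
G4 → Bb4
Db4 → Fb4
D5 → F5
D4 → F4
Db5 → Fb5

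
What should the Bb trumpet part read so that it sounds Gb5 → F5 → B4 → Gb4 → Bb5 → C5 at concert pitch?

Written C4 sounds as Bb3 on the Bb trumpet, so concert pitches are written a major second up.
Gb5 to Ab5
F5 to G5
B4 to C#5
Gb4 to Ab4
Bb5 to C6
C5 to D5

Ab5 G5 C#5 Ab4 C6 D5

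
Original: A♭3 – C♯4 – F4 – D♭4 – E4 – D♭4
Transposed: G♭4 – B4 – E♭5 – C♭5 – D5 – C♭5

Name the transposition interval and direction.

From Ab3 to Gb4 is 7 letter names — a seventh of some quality.
Ab3 to Gb4 is 10 semitones, which makes it a minor seventh; the second version is higher, so the direction is up.
Checking another pair — Db4 → Cb5 — gives the same interval.

up a minor seventh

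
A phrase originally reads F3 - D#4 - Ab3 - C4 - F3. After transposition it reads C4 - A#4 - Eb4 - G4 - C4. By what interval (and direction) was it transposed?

From F3 to C4 is 5 letter names — a fifth of some quality.
F3 to C4 is 7 semitones, which makes it a perfect fifth; the second version is higher, so the direction is up.
Checking another pair — F3 → C4 — gives the same interval.

up a perfect fifth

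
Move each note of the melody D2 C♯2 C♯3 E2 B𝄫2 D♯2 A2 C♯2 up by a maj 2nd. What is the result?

E2 D#2 D#3 F#2 Cb3 E#2 B2 D#2

D2 -> E2
C#2 -> D#2
C#3 -> D#3
E2 -> F#2
Bbb2 -> Cb3
D#2 -> E#2
A2 -> B2
C#2 -> D#2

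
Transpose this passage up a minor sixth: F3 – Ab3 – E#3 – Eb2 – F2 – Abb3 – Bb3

A minor sixth up from F3 gives Db4.
Ab3: a sixth up reaches F, and 8 semitones makes it Fb4.
E#3: a sixth up reaches C, and 8 semitones makes it C#4.
Eb2 up a minor sixth is Cb3.
F2 up a minor sixth is Db3.
Abb3: a sixth up reaches F, and 8 semitones makes it Fbb4.
Bb3: a sixth up reaches G, and 8 semitones makes it Gb4.

Db4 Fb4 C#4 Cb3 Db3 Fbb4 Gb4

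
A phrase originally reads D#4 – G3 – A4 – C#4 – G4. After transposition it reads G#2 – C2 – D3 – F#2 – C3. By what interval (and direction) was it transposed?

down a perfect twelfth

Take the first pair: D#4 → G#2. D to G spans 12 letter names, so the interval is some kind of twelfth.
G#2 to D#4 is 19 semitones, which makes it a perfect twelfth; the second version is lower, so the direction is down.
Checking another pair — G4 → C3 — gives the same interval.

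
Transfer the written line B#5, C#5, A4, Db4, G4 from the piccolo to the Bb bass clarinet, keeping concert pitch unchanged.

C##8 D#7 B6 Eb6 A6

First find concert pitch: the piccolo sounds a perfect octave above written, so B#5 C#5 A4 Db4 G4 sounds B#6 C#6 A5 Db5 G5.
Then write for Bb bass clarinet: it sounds a major ninth below written, so the part must be a major ninth above concert.
B#6 → C##8
C#6 → D#7
A5 → B6
Db5 → Eb6
G5 → A6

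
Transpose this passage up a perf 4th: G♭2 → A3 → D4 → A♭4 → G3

Gb2 to Cb3
A3 to D4
D4 to G4
Ab4 to Db5
G3 to C4

Cb3 D4 G4 Db5 C4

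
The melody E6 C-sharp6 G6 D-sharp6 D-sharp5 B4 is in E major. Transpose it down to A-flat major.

Ab5 F5 Cb6 G5 G4 Eb4

From E down to A-flat is an augmented fifth; apply that to each pitch.
E6 -> Ab5
C#6 -> F5
G6 -> Cb6
D#6 -> G5
D#5 -> G4
B4 -> Eb4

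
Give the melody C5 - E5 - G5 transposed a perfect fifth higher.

C5 → G5
E5 → B5
G5 → D6

G5 B5 D6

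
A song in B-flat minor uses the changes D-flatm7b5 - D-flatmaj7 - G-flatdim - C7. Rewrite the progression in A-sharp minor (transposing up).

C#m7b5 C#maj7 F#dim B#7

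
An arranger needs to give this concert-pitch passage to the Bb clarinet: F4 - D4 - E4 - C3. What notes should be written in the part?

G4 E4 F#4 D3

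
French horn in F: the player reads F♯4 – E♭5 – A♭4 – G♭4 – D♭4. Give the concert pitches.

B3 Ab4 Db4 Cb4 Gb3

The French horn in F sounds a perfect fifth below written, so transpose each written note down a perfect fifth.
F#4 -> B3
Eb5 -> Ab4
Ab4 -> Db4
Gb4 -> Cb4
Db4 -> Gb3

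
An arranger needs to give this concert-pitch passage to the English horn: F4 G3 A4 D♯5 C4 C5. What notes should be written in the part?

C5 D4 E5 A#5 G4 G5

The English horn sounds a perfect fifth below written, so the written part must be a perfect fifth above concert — transpose each note up.
F4 gives C5
G3 gives D4
A4 gives E5
D#5 gives A#5
C4 gives G4
C5 gives G5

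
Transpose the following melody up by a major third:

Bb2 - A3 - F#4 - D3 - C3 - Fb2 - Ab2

D3 C#4 A#4 F#3 E3 Ab2 C3

Bb2 up a major third is D3.
A major third up from A3 gives C#4.
A major third up from F#4 gives A#4.
A major third up from D3 gives F#3.
C3 up a major third is E3.
Fb2 up a major third is Ab2.
A major third up from Ab2 gives C3.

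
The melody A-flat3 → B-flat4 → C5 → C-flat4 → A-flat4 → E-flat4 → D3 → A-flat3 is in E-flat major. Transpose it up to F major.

From E-flat up to F is a major second; apply that to each pitch.
Ab3 becomes Bb3
Bb4 becomes C5
C5 becomes D5
Cb4 becomes Db4
Ab4 becomes Bb4
Eb4 becomes F4
D3 becomes E3
Ab3 becomes Bb3

Bb3 C5 D5 Db4 Bb4 F4 E3 Bb3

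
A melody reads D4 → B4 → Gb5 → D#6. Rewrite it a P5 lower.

G3 E4 Cb5 G#5

D4 gives G3
B4 gives E4
Gb5 gives Cb5
D#6 gives G#5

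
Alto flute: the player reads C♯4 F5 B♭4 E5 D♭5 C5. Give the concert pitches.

Written C4 on the alto flute sounds as G3, a perfect fourth lower; apply that shift to every note.
C#4 to G#3
F5 to C5
Bb4 to F4
E5 to B4
Db5 to Ab4
C5 to G4

G#3 C5 F4 B4 Ab4 G4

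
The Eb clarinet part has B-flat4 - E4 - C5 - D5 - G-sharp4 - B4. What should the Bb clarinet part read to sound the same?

Eb5 A4 F5 G5 C#5 E5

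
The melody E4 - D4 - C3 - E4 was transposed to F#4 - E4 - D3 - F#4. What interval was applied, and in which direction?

up a major second

Take the first pair: E4 → F#4. E to F spans 2 letter names, so the interval is some kind of second.
E4 to F#4 is 2 semitones, which makes it a major second; the second version is higher, so the direction is up.
Checking another pair — E4 → F#4 — gives the same interval.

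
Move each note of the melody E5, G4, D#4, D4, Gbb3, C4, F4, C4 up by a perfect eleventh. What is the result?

E5 -> A6
G4 -> C6
D#4 -> G#5
D4 -> G5
Gbb3 -> Cbb5
C4 -> F5
F4 -> Bb5
C4 -> F5

A6 C6 G#5 G5 Cbb5 F5 Bb5 F5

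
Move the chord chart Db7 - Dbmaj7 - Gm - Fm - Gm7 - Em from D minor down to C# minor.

D minor down to C# minor is a minor second; each chord root moves by that interval while the quality stays the same.
Db7: root Db down a minor second → C, giving C7.
Dbmaj7: root Db down a minor second → C, giving Cmaj7.
Gm: root G down a minor second → F#, giving F#m.
Fm: root F down a minor second → E, giving Em.
Gm7: root G down a minor second → F#, giving F#m7.
Em: root E down a minor second → D#, giving D#m.

C7 Cmaj7 F#m Em F#m7 D#m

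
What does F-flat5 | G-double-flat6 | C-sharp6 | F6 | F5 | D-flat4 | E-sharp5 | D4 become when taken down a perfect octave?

Fb4 Gbb5 C#5 F5 F4 Db3 E#4 D3

Fb5: an octave down reaches F, and 12 semitones makes it Fb4.
Gbb6 down a perfect octave is Gbb5.
C#6: an octave down reaches C, and 12 semitones makes it C#5.
F6: an octave down reaches F, and 12 semitones makes it F5.
F5 down a perfect octave is F4.
Db4 down a perfect octave is Db3.
A perfect octave down from E#5 gives E#4.
A perfect octave down from D4 gives D3.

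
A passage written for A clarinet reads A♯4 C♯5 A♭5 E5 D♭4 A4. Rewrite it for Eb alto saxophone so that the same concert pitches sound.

D##5 F##5 D6 A#5 G4 D#5

First find concert pitch: the A clarinet sounds a minor third below written, so A♯4 C♯5 A♭5 E5 D♭4 A4 sounds F##4 A#4 F5 C#5 Bb3 F#4.
Then write for Eb alto saxophone: it sounds a major sixth below written, so the part must be a major sixth above concert.
F##4 → D##5
A#4 → F##5
F5 → D6
C#5 → A#5
Bb3 → G4
F#4 → D#5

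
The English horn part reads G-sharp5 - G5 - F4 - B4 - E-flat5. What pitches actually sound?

The English horn sounds a perfect fifth below written, so transpose each written note down a perfect fifth.
G#5 → C#5
G5 → C5
F4 → Bb3
B4 → E4
Eb5 → Ab4

C#5 C5 Bb3 E4 Ab4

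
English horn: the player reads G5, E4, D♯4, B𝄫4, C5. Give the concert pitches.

C5 A3 G#3 Ebb4 F4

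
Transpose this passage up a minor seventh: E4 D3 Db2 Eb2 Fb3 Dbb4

E4 -> D5
D3 -> C4
Db2 -> Cb3
Eb2 -> Db3
Fb3 -> Ebb4
Dbb4 -> Cbb5

D5 C4 Cb3 Db3 Ebb4 Cbb5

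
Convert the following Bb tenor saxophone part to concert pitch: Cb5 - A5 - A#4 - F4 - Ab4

Bbb3 G4 G#3 Eb3 Gb3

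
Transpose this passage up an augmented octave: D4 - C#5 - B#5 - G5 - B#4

D4 to D#5
C#5 to C##6
B#5 to B##6
G5 to G#6
B#4 to B##5

D#5 C##6 B##6 G#6 B##5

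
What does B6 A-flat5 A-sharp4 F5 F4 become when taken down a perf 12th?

E5 Db4 D#3 Bb3 Bb2

B6 gives E5
Ab5 gives Db4
A#4 gives D#3
F5 gives Bb3
F4 gives Bb2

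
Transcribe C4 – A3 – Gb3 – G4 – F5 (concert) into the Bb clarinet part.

The Bb clarinet sounds a major second below written, so the written part must be a major second above concert — transpose each note up.
C4 gives D4
A3 gives B3
Gb3 gives Ab3
G4 gives A4
F5 gives G5

D4 B3 Ab3 A4 G5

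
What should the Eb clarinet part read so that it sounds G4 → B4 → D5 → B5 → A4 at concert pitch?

E4 G#4 B4 G#5 F#4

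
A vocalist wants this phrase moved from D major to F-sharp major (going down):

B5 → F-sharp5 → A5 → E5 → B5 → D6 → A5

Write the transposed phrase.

From D down to F-sharp is a minor sixth; apply that to each pitch.
B5 to D#5
F#5 to A#4
A5 to C#5
E5 to G#4
B5 to D#5
D6 to F#5
A5 to C#5

D#5 A#4 C#5 G#4 D#5 F#5 C#5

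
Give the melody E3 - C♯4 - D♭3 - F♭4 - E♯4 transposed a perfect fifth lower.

A2 F#3 Gb2 Bbb3 A#3

A perfect fifth down from E3 gives A2.
C#4 down a perfect fifth is F#3.
A perfect fifth down from Db3 gives Gb2.
Fb4 down a perfect fifth is Bbb3.
A perfect fifth down from E#4 gives A#3.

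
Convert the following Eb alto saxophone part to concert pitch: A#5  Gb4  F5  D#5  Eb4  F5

C#5 Bbb3 Ab4 F#4 Gb3 Ab4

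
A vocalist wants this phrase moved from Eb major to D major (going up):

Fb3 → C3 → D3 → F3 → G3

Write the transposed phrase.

Eb4 B3 C#4 E4 F#4

Eb major to D major up is a major seventh, so every note moves up by that interval.
Fb3 becomes Eb4
C3 becomes B3
D3 becomes C#4
F3 becomes E4
G3 becomes F#4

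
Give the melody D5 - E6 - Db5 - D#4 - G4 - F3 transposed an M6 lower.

F4 G5 Fb4 F#3 Bb3 Ab2

A major sixth down from D5 gives F4.
A major sixth down from E6 gives G5.
Db5: a sixth down reaches F, and 9 semitones makes it Fb4.
D#4 down a major sixth is F#3.
G4: a sixth down reaches B, and 9 semitones makes it Bb3.
F3: a sixth down reaches A, and 9 semitones makes it Ab2.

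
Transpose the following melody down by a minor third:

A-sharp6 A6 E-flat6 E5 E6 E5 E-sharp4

F##6 F#6 C6 C#5 C#6 C#5 C##4

A#6 becomes F##6
A6 becomes F#6
Eb6 becomes C6
E5 becomes C#5
E6 becomes C#6
E5 becomes C#5
E#4 becomes C##4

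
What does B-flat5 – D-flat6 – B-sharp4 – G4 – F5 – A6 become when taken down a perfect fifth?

Bb5 gives Eb5
Db6 gives Gb5
B#4 gives E#4
G4 gives C4
F5 gives Bb4
A6 gives D6

Eb5 Gb5 E#4 C4 Bb4 D6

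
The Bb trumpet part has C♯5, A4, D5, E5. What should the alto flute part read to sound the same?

First find concert pitch: the Bb trumpet sounds a major second below written, so C♯5 A4 D5 E5 sounds B4 G4 C5 D5.
Then write for alto flute: it sounds a perfect fourth below written, so the part must be a perfect fourth above concert.
B4 → E5
G4 → C5
C5 → F5
D5 → G5

E5 C5 F5 G5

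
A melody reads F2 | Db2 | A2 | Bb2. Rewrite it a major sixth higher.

D3 Bb2 F#3 G3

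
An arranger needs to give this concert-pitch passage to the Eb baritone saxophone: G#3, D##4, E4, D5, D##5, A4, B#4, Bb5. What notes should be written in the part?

E#5 B##5 C#6 B6 B##6 F#6 G##6 G7

The Eb baritone saxophone sounds a major thirteenth below written, so the written part must be a major thirteenth above concert — transpose each note up.
G#3 gives E#5
D##4 gives B##5
E4 gives C#6
D5 gives B6
D##5 gives B##6
A4 gives F#6
B#4 gives G##6
Bb5 gives G7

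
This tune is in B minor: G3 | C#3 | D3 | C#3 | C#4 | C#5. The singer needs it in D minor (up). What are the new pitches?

Bb3 E3 F3 E3 E4 E5

From B up to D is a minor third; apply that to each pitch.
G3 to Bb3
C#3 to E3
D3 to F3
C#3 to E3
C#4 to E4
C#5 to E5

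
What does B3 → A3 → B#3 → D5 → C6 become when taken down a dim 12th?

E#2 D#2 E##2 G#3 F#4

B3: a twelfth down reaches E, and 18 semitones makes it E#2.
A3: a twelfth down reaches D, and 18 semitones makes it D#2.
B#3: a twelfth down reaches E, and 18 semitones makes it E##2.
D5: a twelfth down reaches G, and 18 semitones makes it G#3.
A diminished twelfth down from C6 gives F#4.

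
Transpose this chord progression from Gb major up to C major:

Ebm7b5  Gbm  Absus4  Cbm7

Am7b5 Cm Dsus4 Fm7

Gb major up to C major is an augmented fourth; each chord root moves by that interval while the quality stays the same.
Ebm7b5: root Eb up an augmented fourth → A, giving Am7b5.
Gbm: root Gb up an augmented fourth → C, giving Cm.
Absus4: root Ab up an augmented fourth → D, giving Dsus4.
Cbm7: root Cb up an augmented fourth → F, giving Fm7.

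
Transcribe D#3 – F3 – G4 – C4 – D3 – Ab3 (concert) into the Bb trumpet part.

E#3 G3 A4 D4 E3 Bb3

Written C4 sounds as Bb3 on the Bb trumpet, so concert pitches are written a major second up.
D#3 to E#3
F3 to G3
G4 to A4
C4 to D4
D3 to E3
Ab3 to Bb3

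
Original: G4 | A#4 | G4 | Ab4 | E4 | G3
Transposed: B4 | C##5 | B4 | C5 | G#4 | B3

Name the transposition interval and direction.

up a major third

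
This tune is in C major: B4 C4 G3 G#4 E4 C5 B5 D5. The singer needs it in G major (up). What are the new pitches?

F#5 G4 D4 D#5 B4 G5 F#6 A5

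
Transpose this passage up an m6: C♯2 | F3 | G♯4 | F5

A2 Db4 E5 Db6

C#2 up a minor sixth is A2.
F3 up a minor sixth is Db4.
G#4: a sixth up reaches E, and 8 semitones makes it E5.
A minor sixth up from F5 gives Db6.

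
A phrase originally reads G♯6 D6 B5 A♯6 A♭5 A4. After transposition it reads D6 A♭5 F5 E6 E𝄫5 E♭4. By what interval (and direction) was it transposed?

down an augmented fourth

Take the first pair: G#6 → D6. G to D spans 4 letter names, so the interval is some kind of fourth.
D6 to G#6 is 6 semitones, which makes it an augmented fourth; the second version is lower, so the direction is down.
Checking another pair — A4 → Eb4 — gives the same interval.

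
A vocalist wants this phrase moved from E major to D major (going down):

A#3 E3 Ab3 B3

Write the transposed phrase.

G#3 D3 Gb3 A3

From E down to D is a major second; apply that to each pitch.
A#3 → G#3
E3 → D3
Ab3 → Gb3
B3 → A3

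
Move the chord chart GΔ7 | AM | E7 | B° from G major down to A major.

AΔ7 BM F#7 C#°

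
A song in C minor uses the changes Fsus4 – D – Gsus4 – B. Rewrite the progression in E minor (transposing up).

Asus4 F# Bsus4 D#

C minor up to E minor is a major third; each chord root moves by that interval while the quality stays the same.
Fsus4: root F up a major third → A, giving Asus4.
D: root D up a major third → F#, giving F#.
Gsus4: root G up a major third → B, giving Bsus4.
B: root B up a major third → D#, giving D#.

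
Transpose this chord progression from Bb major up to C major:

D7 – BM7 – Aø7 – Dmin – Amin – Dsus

E7 C#M7 Bø7 Emin Bmin Esus

Bb major up to C major is a major second; each chord root moves by that interval while the quality stays the same.
D7: root D up a major second → E, giving E7.
BM7: root B up a major second → C#, giving C#M7.
Aø7: root A up a major second → B, giving Bø7.
Dmin: root D up a major second → E, giving Emin.
Amin: root A up a major second → B, giving Bmin.
Dsus: root D up a major second → E, giving Esus.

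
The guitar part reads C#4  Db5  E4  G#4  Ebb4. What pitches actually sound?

Written C4 on the guitar sounds as C3, a perfect octave lower; apply that shift to every note.
C#4 gives C#3
Db5 gives Db4
E4 gives E3
G#4 gives G#3
Ebb4 gives Ebb3

C#3 Db4 E3 G#3 Ebb3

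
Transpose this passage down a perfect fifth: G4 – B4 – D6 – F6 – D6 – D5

C4 E4 G5 Bb5 G5 G4

A perfect fifth down from G4 gives C4.
B4 down a perfect fifth is E4.
A perfect fifth down from D6 gives G5.
F6 down a perfect fifth is Bb5.
D6: a fifth down reaches G, and 7 semitones makes it G5.
A perfect fifth down from D5 gives G4.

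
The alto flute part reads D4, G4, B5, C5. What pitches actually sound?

A3 D4 F#5 G4

Written C4 on the alto flute sounds as G3, a perfect fourth lower; apply that shift to every note.
D4 → A3
G4 → D4
B5 → F#5
C5 → G4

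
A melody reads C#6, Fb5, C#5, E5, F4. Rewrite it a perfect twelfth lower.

F#4 Bbb3 F#3 A3 Bb2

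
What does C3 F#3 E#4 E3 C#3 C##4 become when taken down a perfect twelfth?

F1 B1 A#2 A1 F#1 F##2

A perfect twelfth down from C3 gives F1.
F#3: a twelfth down reaches B, and 19 semitones makes it B1.
A perfect twelfth down from E#4 gives A#2.
E3: a twelfth down reaches A, and 19 semitones makes it A1.
A perfect twelfth down from C#3 gives F#1.
C##4: a twelfth down reaches F, and 19 semitones makes it F##2.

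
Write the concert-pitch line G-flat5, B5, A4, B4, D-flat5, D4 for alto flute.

Cb6 E6 D5 E5 Gb5 G4

Written C4 sounds as G3 on the alto flute, so concert pitches are written a perfect fourth up.
Gb5 -> Cb6
B5 -> E6
A4 -> D5
B4 -> E5
Db5 -> Gb5
D4 -> G4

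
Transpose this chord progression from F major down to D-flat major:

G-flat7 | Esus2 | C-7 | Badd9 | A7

F major down to D-flat major is a major third; each chord root moves by that interval while the quality stays the same.
G-flat7: root G-flat down a major third → Ebb, giving Ebb7.
Esus2: root E down a major third → C, giving Csus2.
C-7: root C down a major third → Ab, giving Ab-7.
Badd9: root B down a major third → G, giving Gadd9.
A7: root A down a major third → F, giving F7.

Ebb7 Csus2 Ab-7 Gadd9 F7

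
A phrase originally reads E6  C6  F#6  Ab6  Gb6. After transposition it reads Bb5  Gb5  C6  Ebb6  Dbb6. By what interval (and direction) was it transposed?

down an augmented fourth

Take the first pair: E6 → Bb5. E to B spans 4 letter names, so the interval is some kind of fourth.
Bb5 to E6 is 6 semitones, which makes it an augmented fourth; the second version is lower, so the direction is down.
Checking another pair — Gb6 → Dbb6 — gives the same interval.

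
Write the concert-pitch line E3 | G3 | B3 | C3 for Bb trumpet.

F#3 A3 C#4 D3

Written C4 sounds as Bb3 on the Bb trumpet, so concert pitches are written a major second up.
E3 → F#3
G3 → A3
B3 → C#4
C3 → D3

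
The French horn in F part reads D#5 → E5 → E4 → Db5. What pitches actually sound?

Written C4 on the French horn in F sounds as F3, a perfect fifth lower; apply that shift to every note.
D#5 to G#4
E5 to A4
E4 to A3
Db5 to Gb4

G#4 A4 A3 Gb4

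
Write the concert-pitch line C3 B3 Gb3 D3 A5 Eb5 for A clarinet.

Eb3 D4 Bbb3 F3 C6 Gb5

Written C4 sounds as A3 on the A clarinet, so concert pitches are written a minor third up.
C3 → Eb3
B3 → D4
Gb3 → Bbb3
D3 → F3
A5 → C6
Eb5 → Gb5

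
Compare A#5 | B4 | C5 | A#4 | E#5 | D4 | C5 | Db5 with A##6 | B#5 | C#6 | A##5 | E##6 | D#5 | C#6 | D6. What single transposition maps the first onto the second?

up an augmented octave

Take the first pair: A#5 → A##6. A to A spans 8 letter names, so the interval is some kind of octave.
A#5 to A##6 is 13 semitones, which makes it an augmented octave; the second version is higher, so the direction is up.
Checking another pair — Db5 → D6 — gives the same interval.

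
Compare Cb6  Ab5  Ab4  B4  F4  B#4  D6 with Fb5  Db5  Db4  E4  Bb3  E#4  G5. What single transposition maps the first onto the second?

down a perfect fifth

Take the first pair: Cb6 → Fb5. C to F spans 5 letter names, so the interval is some kind of fifth.
Fb5 to Cb6 is 7 semitones, which makes it a perfect fifth; the second version is lower, so the direction is down.
Checking another pair — D6 → G5 — gives the same interval.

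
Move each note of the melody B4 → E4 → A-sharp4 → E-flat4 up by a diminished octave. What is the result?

Bb5 Eb5 A5 Ebb5

A diminished octave up from B4 gives Bb5.
A diminished octave up from E4 gives Eb5.
A diminished octave up from A#4 gives A5.
Eb4 up a diminished octave is Ebb5.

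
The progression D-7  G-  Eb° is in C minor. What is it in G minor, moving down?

C minor down to G minor is a perfect fourth; each chord root moves by that interval while the quality stays the same.
D-7: root D down a perfect fourth → A, giving A-7.
G-: root G down a perfect fourth → D, giving D-.
Eb°: root Eb down a perfect fourth → Bb, giving Bb°.

A-7 D- Bb°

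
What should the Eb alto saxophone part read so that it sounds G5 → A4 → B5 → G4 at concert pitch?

E6 F#5 G#6 E5

Written C4 sounds as Eb3 on the Eb alto saxophone, so concert pitches are written a major sixth up.
G5 becomes E6
A4 becomes F#5
B5 becomes G#6
G4 becomes E5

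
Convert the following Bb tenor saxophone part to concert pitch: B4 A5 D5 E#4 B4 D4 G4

A3 G4 C4 D#3 A3 C3 F3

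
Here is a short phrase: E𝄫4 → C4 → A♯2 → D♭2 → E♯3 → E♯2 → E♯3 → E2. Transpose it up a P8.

Ebb5 C5 A#3 Db3 E#4 E#3 E#4 E3

Ebb4 -> Ebb5
C4 -> C5
A#2 -> A#3
Db2 -> Db3
E#3 -> E#4
E#2 -> E#3
E#3 -> E#4
E2 -> E3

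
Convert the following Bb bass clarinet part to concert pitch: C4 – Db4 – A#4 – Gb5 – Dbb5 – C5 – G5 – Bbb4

The Bb bass clarinet sounds a major ninth below written, so transpose each written note down a major ninth.
C4 → Bb2
Db4 → Cb3
A#4 → G#3
Gb5 → Fb4
Dbb5 → Cbb4
C5 → Bb3
G5 → F4
Bbb4 → Abb3

Bb2 Cb3 G#3 Fb4 Cbb4 Bb3 F4 Abb3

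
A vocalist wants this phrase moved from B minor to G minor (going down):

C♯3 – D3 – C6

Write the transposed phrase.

From B down to G is a major third; apply that to each pitch.
C#3 -> A2
D3 -> Bb2
C6 -> Ab5

A2 Bb2 Ab5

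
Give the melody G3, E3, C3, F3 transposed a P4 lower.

G3: a fourth down reaches D, and 5 semitones makes it D3.
E3: a fourth down reaches B, and 5 semitones makes it B2.
C3 down a perfect fourth is G2.
F3 down a perfect fourth is C3.

D3 B2 G2 C3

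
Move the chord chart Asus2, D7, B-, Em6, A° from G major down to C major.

G major down to C major is a perfect fifth; each chord root moves by that interval while the quality stays the same.
Asus2: root A down a perfect fifth → D, giving Dsus2.
D7: root D down a perfect fifth → G, giving G7.
B-: root B down a perfect fifth → E, giving E-.
Em6: root E down a perfect fifth → A, giving Am6.
A°: root A down a perfect fifth → D, giving D°.

Dsus2 G7 E- Am6 D°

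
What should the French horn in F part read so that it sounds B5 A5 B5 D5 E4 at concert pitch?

F#6 E6 F#6 A5 B4

The French horn in F sounds a perfect fifth below written, so the written part must be a perfect fifth above concert — transpose each note up.
B5 -> F#6
A5 -> E6
B5 -> F#6
D5 -> A5
E4 -> B4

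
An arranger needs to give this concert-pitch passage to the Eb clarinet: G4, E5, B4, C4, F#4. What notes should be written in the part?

E4 C#5 G#4 A3 D#4

Written C4 sounds as Eb4 on the Eb clarinet, so concert pitches are written a minor third down.
G4 gives E4
E5 gives C#5
B4 gives G#4
C4 gives A3
F#4 gives D#4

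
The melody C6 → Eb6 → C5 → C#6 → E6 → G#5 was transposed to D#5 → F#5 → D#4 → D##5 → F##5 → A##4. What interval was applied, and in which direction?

down a diminished seventh

From C6 to D#5 is 7 letter names — a seventh of some quality.
D#5 to C6 is 9 semitones, which makes it a diminished seventh; the second version is lower, so the direction is down.
Checking another pair — G#5 → A##4 — gives the same interval.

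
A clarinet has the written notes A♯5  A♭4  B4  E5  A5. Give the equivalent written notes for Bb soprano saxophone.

G##5 G4 A#4 D#5 G#5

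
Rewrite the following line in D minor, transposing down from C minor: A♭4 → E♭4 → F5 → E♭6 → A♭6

Bb3 F3 G4 F5 Bb5

From C down to D is a minor seventh; apply that to each pitch.
Ab4 becomes Bb3
Eb4 becomes F3
F5 becomes G4
Eb6 becomes F5
Ab6 becomes Bb5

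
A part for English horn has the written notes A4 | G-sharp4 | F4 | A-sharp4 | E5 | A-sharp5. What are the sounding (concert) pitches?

D4 C#4 Bb3 D#4 A4 D#5

Written C4 on the English horn sounds as F3, a perfect fifth lower; apply that shift to every note.
A4 becomes D4
G#4 becomes C#4
F4 becomes Bb3
A#4 becomes D#4
E5 becomes A4
A#5 becomes D#5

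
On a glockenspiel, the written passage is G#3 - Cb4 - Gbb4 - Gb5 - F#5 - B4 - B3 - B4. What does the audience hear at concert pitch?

G#5 Cb6 Gbb6 Gb7 F#7 B6 B5 B6

Written C4 on the glockenspiel sounds as C6, a perfect fifteenth higher; apply that shift to every note.
G#3 becomes G#5
Cb4 becomes Cb6
Gbb4 becomes Gbb6
Gb5 becomes Gb7
F#5 becomes F#7
B4 becomes B6
B3 becomes B5
B4 becomes B6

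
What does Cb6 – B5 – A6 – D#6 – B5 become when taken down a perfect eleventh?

Cb6: an eleventh down reaches G, and 17 semitones makes it Gb4.
A perfect eleventh down from B5 gives F#4.
A6: an eleventh down reaches E, and 17 semitones makes it E5.
D#6 down a perfect eleventh is A#4.
A perfect eleventh down from B5 gives F#4.

Gb4 F#4 E5 A#4 F#4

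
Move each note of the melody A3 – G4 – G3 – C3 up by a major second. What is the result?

B3 A4 A3 D3

A3: a second up reaches B, and 2 semitones makes it B3.
G4: a second up reaches A, and 2 semitones makes it A4.
G3 up a major second is A3.
A major second up from C3 gives D3.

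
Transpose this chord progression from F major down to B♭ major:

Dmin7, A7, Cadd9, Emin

F major down to B♭ major is a perfect fifth; each chord root moves by that interval while the quality stays the same.
Dmin7: root D down a perfect fifth → G, giving Gmin7.
A7: root A down a perfect fifth → D, giving D7.
Cadd9: root C down a perfect fifth → F, giving Fadd9.
Emin: root E down a perfect fifth → A, giving Amin.

Gmin7 D7 Fadd9 Amin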